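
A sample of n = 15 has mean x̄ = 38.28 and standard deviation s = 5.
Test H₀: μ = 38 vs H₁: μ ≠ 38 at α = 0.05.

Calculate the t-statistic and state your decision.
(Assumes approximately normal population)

Answer: t = 0.2169, fail to reject H₀

Derivation:
df = n - 1 = 14
SE = s/√n = 5/√15 = 1.2910
t = (x̄ - μ₀)/SE = (38.28 - 38)/1.2910 = 0.2169
Critical value: t_{0.025,14} = ±2.145
p-value ≈ 0.8314
Decision: fail to reject H₀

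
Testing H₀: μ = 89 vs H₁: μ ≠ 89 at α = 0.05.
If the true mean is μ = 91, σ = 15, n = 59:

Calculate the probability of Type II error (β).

SE = σ/√n = 15/√59 = 1.9528
Critical values: μ₀ ± z_0.025×SE = 89 ± 1.960×1.9528
Acceptance region: (85.1725, 92.8275)
Under H₁ (μ = 91): z_high = (92.8275 - 91)/1.9528 = 0.9358, z_low = (85.1725 - 91)/1.9528 = -2.9842
β = P(not reject | H₁) = Φ(0.9358) - Φ(-2.9842) ≈ 0.8239

Answer: β ≈ 0.8239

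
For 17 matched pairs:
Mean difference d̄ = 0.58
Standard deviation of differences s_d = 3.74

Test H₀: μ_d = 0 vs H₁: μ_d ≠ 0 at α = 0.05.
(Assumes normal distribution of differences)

Answer: t = 0.6394, fail to reject H₀

Derivation:
df = n - 1 = 16
SE = s_d/√n = 3.74/√17 = 0.9071
t = d̄/SE = 0.58/0.9071 = 0.6394
Critical value: t_{0.025,16} = ±2.120
p-value ≈ 0.5316
Decision: fail to reject H₀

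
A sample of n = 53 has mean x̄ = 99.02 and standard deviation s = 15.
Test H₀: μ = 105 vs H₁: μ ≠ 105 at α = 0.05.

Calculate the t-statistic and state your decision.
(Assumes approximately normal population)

Answer: t = -2.9023, reject H₀

Derivation:
df = n - 1 = 52
SE = s/√n = 15/√53 = 2.0604
t = (x̄ - μ₀)/SE = (99.02 - 105)/2.0604 = -2.9023
Critical value: t_{0.025,52} = ±2.007
p-value ≈ 0.0054
Decision: reject H₀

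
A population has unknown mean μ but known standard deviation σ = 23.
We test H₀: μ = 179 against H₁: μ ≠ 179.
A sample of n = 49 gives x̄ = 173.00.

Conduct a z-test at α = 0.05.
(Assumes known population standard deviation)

Standard error: SE = σ/√n = 23/√49 = 3.2857
z-statistic: z = (x̄ - μ₀)/SE = (173.00 - 179)/3.2857 = -1.8261
Critical value: ±1.960
p-value = 0.0678
Decision: fail to reject H₀

Answer: z = -1.8261, fail to reject H₀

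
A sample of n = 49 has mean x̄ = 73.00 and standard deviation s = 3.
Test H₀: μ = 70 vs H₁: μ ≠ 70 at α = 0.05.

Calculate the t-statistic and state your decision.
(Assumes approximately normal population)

df = n - 1 = 48
SE = s/√n = 3/√49 = 0.4286
t = (x̄ - μ₀)/SE = (73.00 - 70)/0.4286 = 6.9995
Critical value: t_{0.025,48} = ±2.011
p-value < 0.0001
Decision: reject H₀

Answer: t = 6.9995, reject H₀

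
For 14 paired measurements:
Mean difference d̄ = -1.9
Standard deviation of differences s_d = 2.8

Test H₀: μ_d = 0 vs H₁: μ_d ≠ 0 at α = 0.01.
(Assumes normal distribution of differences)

Answer: t = -2.5391, fail to reject H₀

Derivation:
df = n - 1 = 13
SE = s_d/√n = 2.8/√14 = 0.7483
t = d̄/SE = -1.9/0.7483 = -2.5391
Critical value: t_{0.005,13} = ±3.012
p-value ≈ 0.0247
Decision: fail to reject H₀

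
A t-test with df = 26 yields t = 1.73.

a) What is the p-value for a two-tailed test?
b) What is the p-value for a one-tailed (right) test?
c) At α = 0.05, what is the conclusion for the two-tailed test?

Using t-distribution with df = 26:
a) Two-tailed: p = 2×P(T > 1.73) = 0.0955
b) One-tailed: p = P(T > 1.73) = 0.0477
c) 0.0955 ≥ 0.05, fail to reject H₀

Answer: a) 0.0955, b) 0.0477, c) fail to reject H₀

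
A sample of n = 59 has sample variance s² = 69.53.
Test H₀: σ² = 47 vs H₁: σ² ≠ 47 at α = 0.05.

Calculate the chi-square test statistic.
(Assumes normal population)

df = n - 1 = 58
χ² = (n-1)s²/σ₀² = 58×69.53/47 = 85.8030
Critical values: χ²_{0.975,58} = 38.844, χ²_{0.025,58} = 80.936
Rejection region: χ² < 38.844 or χ² > 80.936
Decision: reject H₀

Answer: χ² = 85.8030, reject H₀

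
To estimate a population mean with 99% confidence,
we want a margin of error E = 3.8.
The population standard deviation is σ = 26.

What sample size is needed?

Answer: n = 311

Derivation:
z_0.005 = 2.576
n = (z×σ/E)² = (2.576×26/3.8)²
n = 310.6499
Round up: n = 311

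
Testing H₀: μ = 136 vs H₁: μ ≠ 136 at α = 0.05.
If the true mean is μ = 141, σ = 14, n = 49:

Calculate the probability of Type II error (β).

SE = σ/√n = 14/√49 = 2.0000
Critical values: μ₀ ± z_0.025×SE = 136 ± 1.960×2.0000
Acceptance region: (132.0800, 139.9200)
Under H₁ (μ = 141): z_high = (139.9200 - 141)/2.0000 = -0.5400, z_low = (132.0800 - 141)/2.0000 = -4.4600
β = P(not reject | H₁) = Φ(-0.5400) - Φ(-4.4600) ≈ 0.2946

Answer: β ≈ 0.2946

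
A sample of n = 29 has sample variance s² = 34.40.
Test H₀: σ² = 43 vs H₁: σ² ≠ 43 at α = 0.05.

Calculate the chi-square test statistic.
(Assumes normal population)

Answer: χ² = 22.4000, fail to reject H₀

Derivation:
df = n - 1 = 28
χ² = (n-1)s²/σ₀² = 28×34.40/43 = 22.4000
Critical values: χ²_{0.975,28} = 15.308, χ²_{0.025,28} = 44.461
Rejection region: χ² < 15.308 or χ² > 44.461
Decision: fail to reject H₀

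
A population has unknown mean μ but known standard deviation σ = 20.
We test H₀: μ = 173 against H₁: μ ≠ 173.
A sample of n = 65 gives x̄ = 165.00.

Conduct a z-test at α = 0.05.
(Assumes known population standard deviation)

Standard error: SE = σ/√n = 20/√65 = 2.4807
z-statistic: z = (x̄ - μ₀)/SE = (165.00 - 173)/2.4807 = -3.2249
Critical value: ±1.960
p-value = 0.0013
Decision: reject H₀

Answer: z = -3.2249, reject H₀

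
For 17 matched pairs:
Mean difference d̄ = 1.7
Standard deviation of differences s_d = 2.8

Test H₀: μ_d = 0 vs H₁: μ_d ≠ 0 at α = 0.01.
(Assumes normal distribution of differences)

Answer: t = 2.5033, fail to reject H₀

Derivation:
df = n - 1 = 16
SE = s_d/√n = 2.8/√17 = 0.6791
t = d̄/SE = 1.7/0.6791 = 2.5033
Critical value: t_{0.005,16} = ±2.921
p-value ≈ 0.0235
Decision: fail to reject H₀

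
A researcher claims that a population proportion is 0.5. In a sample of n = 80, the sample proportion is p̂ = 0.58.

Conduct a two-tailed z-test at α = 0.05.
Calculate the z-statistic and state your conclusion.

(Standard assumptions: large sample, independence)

Answer: z = 1.4311, fail to reject H₀

Derivation:
H₀: p = 0.5, H₁: p ≠ 0.5
Standard error: SE = √(p₀(1-p₀)/n) = √(0.5×0.5/80) = 0.055902
z-statistic: z = (p̂ - p₀)/SE = (0.58 - 0.5)/0.055902 = 1.4311
Critical value: z_0.025 = ±1.960
p-value = 0.1524
Decision: fail to reject H₀ at α = 0.05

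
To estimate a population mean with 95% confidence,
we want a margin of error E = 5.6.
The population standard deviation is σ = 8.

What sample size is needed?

z_0.025 = 1.960
n = (z×σ/E)² = (1.960×8/5.6)²
n = 7.8400
Round up: n = 8

Answer: n = 8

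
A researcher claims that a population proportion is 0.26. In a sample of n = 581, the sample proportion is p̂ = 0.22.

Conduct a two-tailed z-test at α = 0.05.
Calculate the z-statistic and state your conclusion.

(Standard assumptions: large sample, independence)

Answer: z = -2.1980, reject H₀

Derivation:
H₀: p = 0.26, H₁: p ≠ 0.26
Standard error: SE = √(p₀(1-p₀)/n) = √(0.26×0.74/581) = 0.018198
z-statistic: z = (p̂ - p₀)/SE = (0.22 - 0.26)/0.018198 = -2.1980
Critical value: z_0.025 = ±1.960
p-value = 0.0279
Decision: reject H₀ at α = 0.05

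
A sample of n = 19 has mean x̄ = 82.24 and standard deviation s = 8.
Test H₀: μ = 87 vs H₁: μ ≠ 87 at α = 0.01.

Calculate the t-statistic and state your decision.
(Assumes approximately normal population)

df = n - 1 = 18
SE = s/√n = 8/√19 = 1.8353
t = (x̄ - μ₀)/SE = (82.24 - 87)/1.8353 = -2.5936
Critical value: t_{0.005,18} = ±2.878
p-value ≈ 0.0183
Decision: fail to reject H₀

Answer: t = -2.5936, fail to reject H₀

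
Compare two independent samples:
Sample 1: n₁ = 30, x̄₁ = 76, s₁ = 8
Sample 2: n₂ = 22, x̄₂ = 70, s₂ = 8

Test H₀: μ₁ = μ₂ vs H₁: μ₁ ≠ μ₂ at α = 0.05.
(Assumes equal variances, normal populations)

Answer: t = 2.6720, reject H₀

Derivation:
Pooled variance: s²_p = [29×8² + 21×8²]/(50) = 64.0000
s_p = 8.0000
SE = s_p×√(1/n₁ + 1/n₂) = 8.0000×√(1/30 + 1/22) = 2.2455
t = (x̄₁ - x̄₂)/SE = (76 - 70)/2.2455 = 2.6720
df = 50, t-critical = ±2.009
Decision: reject H₀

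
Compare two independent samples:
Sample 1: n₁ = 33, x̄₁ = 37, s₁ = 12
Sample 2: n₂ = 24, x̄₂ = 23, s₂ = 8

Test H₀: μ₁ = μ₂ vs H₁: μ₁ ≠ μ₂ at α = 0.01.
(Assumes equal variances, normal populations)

Answer: t = 4.9635, reject H₀

Derivation:
Pooled variance: s²_p = [32×12² + 23×8²]/(55) = 110.5455
s_p = 10.5141
SE = s_p×√(1/n₁ + 1/n₂) = 10.5141×√(1/33 + 1/24) = 2.8206
t = (x̄₁ - x̄₂)/SE = (37 - 23)/2.8206 = 4.9635
df = 55, t-critical = ±2.668
Decision: reject H₀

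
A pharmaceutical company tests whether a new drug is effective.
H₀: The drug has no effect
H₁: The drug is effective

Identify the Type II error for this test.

Answer: Failing to detect the drug's effect when it actually works

Derivation:
Type I error: rejecting H₀ when it is actually true (false positive).
Type II error: failing to reject H₀ when H₁ is actually true (false negative).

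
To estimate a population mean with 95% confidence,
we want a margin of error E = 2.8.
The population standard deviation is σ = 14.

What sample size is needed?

z_0.025 = 1.960
n = (z×σ/E)² = (1.960×14/2.8)²
n = 96.0400
Round up: n = 97

Answer: n = 97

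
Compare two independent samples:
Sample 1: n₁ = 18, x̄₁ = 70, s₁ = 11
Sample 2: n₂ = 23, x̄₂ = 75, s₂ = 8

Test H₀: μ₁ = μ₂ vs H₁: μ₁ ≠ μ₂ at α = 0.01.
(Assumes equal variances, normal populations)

Pooled variance: s²_p = [17×11² + 22×8²]/(39) = 88.8462
s_p = 9.4258
SE = s_p×√(1/n₁ + 1/n₂) = 9.4258×√(1/18 + 1/23) = 2.9663
t = (x̄₁ - x̄₂)/SE = (70 - 75)/2.9663 = -1.6856
df = 39, t-critical = ±2.708
Decision: fail to reject H₀

Answer: t = -1.6856, fail to reject H₀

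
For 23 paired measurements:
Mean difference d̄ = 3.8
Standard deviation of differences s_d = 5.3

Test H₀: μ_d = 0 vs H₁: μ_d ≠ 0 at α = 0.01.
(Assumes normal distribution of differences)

Answer: t = 3.4386, reject H₀

Derivation:
df = n - 1 = 22
SE = s_d/√n = 5.3/√23 = 1.1051
t = d̄/SE = 3.8/1.1051 = 3.4386
Critical value: t_{0.005,22} = ±2.819
p-value ≈ 0.0023
Decision: reject H₀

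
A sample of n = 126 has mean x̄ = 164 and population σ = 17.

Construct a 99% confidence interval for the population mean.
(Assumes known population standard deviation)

Answer: (160.0986, 167.9014)

Derivation:
Confidence level: 99%, α = 0.01
z_0.005 = 2.576
SE = σ/√n = 17/√126 = 1.5145
Margin of error = 2.576 × 1.5145 = 3.9014
CI: x̄ ± margin = 164 ± 3.9014
CI: (160.0986, 167.9014)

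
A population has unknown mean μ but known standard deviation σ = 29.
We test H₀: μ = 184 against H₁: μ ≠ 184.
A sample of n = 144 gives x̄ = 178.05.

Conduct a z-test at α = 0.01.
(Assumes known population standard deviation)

Standard error: SE = σ/√n = 29/√144 = 2.4167
z-statistic: z = (x̄ - μ₀)/SE = (178.05 - 184)/2.4167 = -2.4620
Critical value: ±2.576
p-value = 0.0138
Decision: fail to reject H₀

Answer: z = -2.4620, fail to reject H₀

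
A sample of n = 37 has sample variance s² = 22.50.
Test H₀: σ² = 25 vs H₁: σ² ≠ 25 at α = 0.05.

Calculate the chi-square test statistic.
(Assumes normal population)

Answer: χ² = 32.4000, fail to reject H₀

Derivation:
df = n - 1 = 36
χ² = (n-1)s²/σ₀² = 36×22.50/25 = 32.4000
Critical values: χ²_{0.975,36} = 21.336, χ²_{0.025,36} = 54.437
Rejection region: χ² < 21.336 or χ² > 54.437
Decision: fail to reject H₀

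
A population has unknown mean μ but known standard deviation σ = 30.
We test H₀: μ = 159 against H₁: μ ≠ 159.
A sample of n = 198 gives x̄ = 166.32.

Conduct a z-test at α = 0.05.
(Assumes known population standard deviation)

Standard error: SE = σ/√n = 30/√198 = 2.1320
z-statistic: z = (x̄ - μ₀)/SE = (166.32 - 159)/2.1320 = 3.4334
Critical value: ±1.960
p-value = 0.0006
Decision: reject H₀

Answer: z = 3.4334, reject H₀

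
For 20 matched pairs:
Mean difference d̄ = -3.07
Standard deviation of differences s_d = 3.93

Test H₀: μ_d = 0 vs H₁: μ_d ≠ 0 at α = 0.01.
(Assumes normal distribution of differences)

df = n - 1 = 19
SE = s_d/√n = 3.93/√20 = 0.8788
t = d̄/SE = -3.07/0.8788 = -3.4934
Critical value: t_{0.005,19} = ±2.861
p-value ≈ 0.0024
Decision: reject H₀

Answer: t = -3.4934, reject H₀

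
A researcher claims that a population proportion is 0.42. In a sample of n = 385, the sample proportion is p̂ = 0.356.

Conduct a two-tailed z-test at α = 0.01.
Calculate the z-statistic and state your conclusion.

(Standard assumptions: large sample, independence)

Answer: z = -2.5443, fail to reject H₀

Derivation:
H₀: p = 0.42, H₁: p ≠ 0.42
Standard error: SE = √(p₀(1-p₀)/n) = √(0.42×0.58/385) = 0.025154
z-statistic: z = (p̂ - p₀)/SE = (0.356 - 0.42)/0.025154 = -2.5443
Critical value: z_0.005 = ±2.576
p-value = 0.0109
Decision: fail to reject H₀ at α = 0.01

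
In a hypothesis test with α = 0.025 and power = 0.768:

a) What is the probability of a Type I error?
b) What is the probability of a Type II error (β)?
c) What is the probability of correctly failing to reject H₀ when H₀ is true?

Answer: a) 0.025, b) 0.232, c) 0.975

Derivation:
a) Type I error probability = α = 0.025
b) Power = P(reject H₀ | H₁ true) = 1 - β = 0.768, so Type II error probability = β = 1 - Power = 0.232
c) P(fail to reject H₀ | H₀ true) = 1 - α = 0.975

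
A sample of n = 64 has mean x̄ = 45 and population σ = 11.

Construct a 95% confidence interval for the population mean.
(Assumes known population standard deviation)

Answer: (42.3050, 47.6950)

Derivation:
Confidence level: 95%, α = 0.05
z_0.025 = 1.960
SE = σ/√n = 11/√64 = 1.3750
Margin of error = 1.960 × 1.3750 = 2.6950
CI: x̄ ± margin = 45 ± 2.6950
CI: (42.3050, 47.6950)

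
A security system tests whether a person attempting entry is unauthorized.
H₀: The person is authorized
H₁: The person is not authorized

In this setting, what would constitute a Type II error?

A Type I error (probability α) occurs when we reject a true H₀.
A Type II error (probability β) occurs when we fail to reject a false H₀.

Answer: Granting entry to an unauthorized person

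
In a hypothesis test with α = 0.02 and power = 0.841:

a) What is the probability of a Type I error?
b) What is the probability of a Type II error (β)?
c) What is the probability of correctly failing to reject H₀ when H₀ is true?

Answer: a) 0.02, b) 0.159, c) 0.98

Derivation:
a) Type I error probability = α = 0.02
b) Power = P(reject H₀ | H₁ true) = 1 - β = 0.841, so Type II error probability = β = 1 - Power = 0.159
c) P(fail to reject H₀ | H₀ true) = 1 - α = 0.98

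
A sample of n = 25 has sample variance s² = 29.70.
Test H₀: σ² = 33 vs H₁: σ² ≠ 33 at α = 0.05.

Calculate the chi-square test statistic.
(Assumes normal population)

df = n - 1 = 24
χ² = (n-1)s²/σ₀² = 24×29.70/33 = 21.6000
Critical values: χ²_{0.975,24} = 12.401, χ²_{0.025,24} = 39.364
Rejection region: χ² < 12.401 or χ² > 39.364
Decision: fail to reject H₀

Answer: χ² = 21.6000, fail to reject H₀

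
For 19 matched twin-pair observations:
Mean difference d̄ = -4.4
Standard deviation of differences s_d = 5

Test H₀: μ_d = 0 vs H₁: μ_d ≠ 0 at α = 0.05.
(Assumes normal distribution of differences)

df = n - 1 = 18
SE = s_d/√n = 5/√19 = 1.1471
t = d̄/SE = -4.4/1.1471 = -3.8358
Critical value: t_{0.025,18} = ±2.101
p-value ≈ 0.0012
Decision: reject H₀

Answer: t = -3.8358, reject H₀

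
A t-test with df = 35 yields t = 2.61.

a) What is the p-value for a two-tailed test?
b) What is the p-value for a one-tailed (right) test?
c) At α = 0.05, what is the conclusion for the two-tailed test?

Answer: a) 0.0132, b) 0.0066, c) reject H₀

Derivation:
Using t-distribution with df = 35:
a) Two-tailed: p = 2×P(T > 2.61) = 0.0132
b) One-tailed: p = P(T > 2.61) = 0.0066
c) 0.0132 < 0.05, reject H₀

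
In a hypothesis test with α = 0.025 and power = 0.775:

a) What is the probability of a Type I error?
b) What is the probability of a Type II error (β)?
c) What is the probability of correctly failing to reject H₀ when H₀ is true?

a) Type I error probability = α = 0.025
b) Power = P(reject H₀ | H₁ true) = 1 - β = 0.775, so Type II error probability = β = 1 - Power = 0.225
c) P(fail to reject H₀ | H₀ true) = 1 - α = 0.975

Answer: a) 0.025, b) 0.225, c) 0.975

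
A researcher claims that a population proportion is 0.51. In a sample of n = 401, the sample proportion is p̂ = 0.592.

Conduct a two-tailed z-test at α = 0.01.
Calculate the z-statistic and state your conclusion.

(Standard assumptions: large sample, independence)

Answer: z = 3.2847, reject H₀

Derivation:
H₀: p = 0.51, H₁: p ≠ 0.51
Standard error: SE = √(p₀(1-p₀)/n) = √(0.51×0.49/401) = 0.024964
z-statistic: z = (p̂ - p₀)/SE = (0.592 - 0.51)/0.024964 = 3.2847
Critical value: z_0.005 = ±2.576
p-value = 0.0010
Decision: reject H₀ at α = 0.01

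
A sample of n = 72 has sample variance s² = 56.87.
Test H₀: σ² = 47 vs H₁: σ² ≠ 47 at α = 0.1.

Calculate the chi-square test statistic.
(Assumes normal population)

df = n - 1 = 71
χ² = (n-1)s²/σ₀² = 71×56.87/47 = 85.9100
Critical values: χ²_{0.95,71} = 52.600, χ²_{0.05,71} = 91.670
Rejection region: χ² < 52.600 or χ² > 91.670
Decision: fail to reject H₀

Answer: χ² = 85.9100, fail to reject H₀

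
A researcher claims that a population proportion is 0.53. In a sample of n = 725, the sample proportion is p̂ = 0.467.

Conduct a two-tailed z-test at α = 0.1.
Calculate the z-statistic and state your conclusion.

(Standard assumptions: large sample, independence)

H₀: p = 0.53, H₁: p ≠ 0.53
Standard error: SE = √(p₀(1-p₀)/n) = √(0.53×0.47/725) = 0.018536
z-statistic: z = (p̂ - p₀)/SE = (0.467 - 0.53)/0.018536 = -3.3988
Critical value: z_0.05 = ±1.645
p-value = 0.0007
Decision: reject H₀ at α = 0.1

Answer: z = -3.3988, reject H₀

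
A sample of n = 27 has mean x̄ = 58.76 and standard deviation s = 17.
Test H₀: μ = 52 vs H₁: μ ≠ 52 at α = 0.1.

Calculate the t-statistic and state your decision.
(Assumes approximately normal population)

Answer: t = 2.0662, reject H₀

Derivation:
df = n - 1 = 26
SE = s/√n = 17/√27 = 3.2717
t = (x̄ - μ₀)/SE = (58.76 - 52)/3.2717 = 2.0662
Critical value: t_{0.05,26} = ±1.706
p-value ≈ 0.0489
Decision: reject H₀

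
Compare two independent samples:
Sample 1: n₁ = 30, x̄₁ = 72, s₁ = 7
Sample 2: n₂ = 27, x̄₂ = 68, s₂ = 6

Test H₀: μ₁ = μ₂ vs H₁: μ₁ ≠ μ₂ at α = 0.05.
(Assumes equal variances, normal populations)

Answer: t = 2.3034, reject H₀

Derivation:
Pooled variance: s²_p = [29×7² + 26×6²]/(55) = 42.8545
s_p = 6.5463
SE = s_p×√(1/n₁ + 1/n₂) = 6.5463×√(1/30 + 1/27) = 1.7366
t = (x̄₁ - x̄₂)/SE = (72 - 68)/1.7366 = 2.3034
df = 55, t-critical = ±2.004
Decision: reject H₀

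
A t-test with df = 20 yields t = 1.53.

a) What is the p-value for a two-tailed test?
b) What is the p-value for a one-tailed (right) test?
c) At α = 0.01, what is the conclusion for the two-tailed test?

Answer: a) 0.1417, b) 0.0708, c) fail to reject H₀

Derivation:
Using t-distribution with df = 20:
a) Two-tailed: p = 2×P(T > 1.53) = 0.1417
b) One-tailed: p = P(T > 1.53) = 0.0708
c) 0.1417 ≥ 0.01, fail to reject H₀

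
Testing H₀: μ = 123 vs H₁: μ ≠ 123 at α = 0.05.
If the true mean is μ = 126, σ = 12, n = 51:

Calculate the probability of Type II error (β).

Answer: β ≈ 0.5692

Derivation:
SE = σ/√n = 12/√51 = 1.6803
Critical values: μ₀ ± z_0.025×SE = 123 ± 1.960×1.6803
Acceptance region: (119.7066, 126.2934)
Under H₁ (μ = 126): z_high = (126.2934 - 126)/1.6803 = 0.1746, z_low = (119.7066 - 126)/1.6803 = -3.7454
β = P(not reject | H₁) = Φ(0.1746) - Φ(-3.7454) ≈ 0.5692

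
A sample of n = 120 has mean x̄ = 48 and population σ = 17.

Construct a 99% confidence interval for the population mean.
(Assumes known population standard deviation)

Answer: (44.0023, 51.9977)

Derivation:
Confidence level: 99%, α = 0.01
z_0.005 = 2.576
SE = σ/√n = 17/√120 = 1.5519
Margin of error = 2.576 × 1.5519 = 3.9977
CI: x̄ ± margin = 48 ± 3.9977
CI: (44.0023, 51.9977)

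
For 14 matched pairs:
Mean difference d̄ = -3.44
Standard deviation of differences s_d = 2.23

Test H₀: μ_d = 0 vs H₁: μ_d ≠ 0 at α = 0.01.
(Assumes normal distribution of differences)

df = n - 1 = 13
SE = s_d/√n = 2.23/√14 = 0.5960
t = d̄/SE = -3.44/0.5960 = -5.7718
Critical value: t_{0.005,13} = ±3.012
p-value ≈ 0.0001
Decision: reject H₀

Answer: t = -5.7718, reject H₀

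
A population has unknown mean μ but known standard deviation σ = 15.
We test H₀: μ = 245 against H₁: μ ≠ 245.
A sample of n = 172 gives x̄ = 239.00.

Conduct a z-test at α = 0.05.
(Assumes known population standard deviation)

Standard error: SE = σ/√n = 15/√172 = 1.1437
z-statistic: z = (x̄ - μ₀)/SE = (239.00 - 245)/1.1437 = -5.2461
Critical value: ±1.960
p-value < 0.0001
Decision: reject H₀

Answer: z = -5.2461, reject H₀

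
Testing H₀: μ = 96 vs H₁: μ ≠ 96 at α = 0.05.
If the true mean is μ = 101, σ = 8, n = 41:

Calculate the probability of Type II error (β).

SE = σ/√n = 8/√41 = 1.2494
Critical values: μ₀ ± z_0.025×SE = 96 ± 1.960×1.2494
Acceptance region: (93.5512, 98.4488)
Under H₁ (μ = 101): z_high = (98.4488 - 101)/1.2494 = -2.0419, z_low = (93.5512 - 101)/1.2494 = -5.9619
β = P(not reject | H₁) = Φ(-2.0419) - Φ(-5.9619) ≈ 0.0206

Answer: β ≈ 0.0206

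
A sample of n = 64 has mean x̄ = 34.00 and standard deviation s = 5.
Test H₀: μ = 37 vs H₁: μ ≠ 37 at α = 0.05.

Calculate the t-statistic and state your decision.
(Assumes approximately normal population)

Answer: t = -4.8000, reject H₀

Derivation:
df = n - 1 = 63
SE = s/√n = 5/√64 = 0.6250
t = (x̄ - μ₀)/SE = (34.00 - 37)/0.6250 = -4.8000
Critical value: t_{0.025,63} = ±1.998
p-value < 0.0001
Decision: reject H₀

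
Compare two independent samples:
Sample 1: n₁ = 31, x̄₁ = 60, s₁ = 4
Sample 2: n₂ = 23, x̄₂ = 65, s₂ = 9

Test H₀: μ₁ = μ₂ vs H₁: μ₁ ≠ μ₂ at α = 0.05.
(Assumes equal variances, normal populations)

Answer: t = -2.7547, reject H₀

Derivation:
Pooled variance: s²_p = [30×4² + 22×9²]/(52) = 43.5000
s_p = 6.5955
SE = s_p×√(1/n₁ + 1/n₂) = 6.5955×√(1/31 + 1/23) = 1.8151
t = (x̄₁ - x̄₂)/SE = (60 - 65)/1.8151 = -2.7547
df = 52, t-critical = ±2.007
Decision: reject H₀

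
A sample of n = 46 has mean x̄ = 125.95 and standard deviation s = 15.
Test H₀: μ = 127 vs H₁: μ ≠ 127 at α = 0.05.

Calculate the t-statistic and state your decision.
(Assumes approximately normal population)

Answer: t = -0.4748, fail to reject H₀

Derivation:
df = n - 1 = 45
SE = s/√n = 15/√46 = 2.2116
t = (x̄ - μ₀)/SE = (125.95 - 127)/2.2116 = -0.4748
Critical value: t_{0.025,45} = ±2.014
p-value ≈ 0.6372
Decision: fail to reject H₀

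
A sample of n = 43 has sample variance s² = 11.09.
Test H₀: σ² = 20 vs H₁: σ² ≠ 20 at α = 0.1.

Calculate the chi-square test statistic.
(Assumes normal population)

df = n - 1 = 42
χ² = (n-1)s²/σ₀² = 42×11.09/20 = 23.2890
Critical values: χ²_{0.95,42} = 28.144, χ²_{0.05,42} = 58.124
Rejection region: χ² < 28.144 or χ² > 58.124
Decision: reject H₀

Answer: χ² = 23.2890, reject H₀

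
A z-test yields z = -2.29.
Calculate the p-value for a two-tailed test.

For z = -2.29:
p = 2×P(Z > |-2.29|) = 2×(1 - Φ(2.29)) = 0.0220

Answer: p-value ≈ 0.0220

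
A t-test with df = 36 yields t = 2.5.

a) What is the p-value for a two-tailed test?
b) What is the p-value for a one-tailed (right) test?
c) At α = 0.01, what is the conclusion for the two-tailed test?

Answer: a) 0.0171, b) 0.0086, c) fail to reject H₀

Derivation:
Using t-distribution with df = 36:
a) Two-tailed: p = 2×P(T > 2.5) = 0.0171
b) One-tailed: p = P(T > 2.5) = 0.0086
c) 0.0171 ≥ 0.01, fail to reject H₀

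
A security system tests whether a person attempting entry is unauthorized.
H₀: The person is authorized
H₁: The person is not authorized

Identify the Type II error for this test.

Type I error (α): Rejecting H₀ when H₀ is true
Type II error (β): Failing to reject H₀ when H₁ is true

Answer: Granting entry to an unauthorized person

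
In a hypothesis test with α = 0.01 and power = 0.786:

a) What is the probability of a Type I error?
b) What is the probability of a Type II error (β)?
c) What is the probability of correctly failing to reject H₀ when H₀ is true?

a) Type I error probability = α = 0.01
b) Power = P(reject H₀ | H₁ true) = 1 - β = 0.786, so Type II error probability = β = 1 - Power = 0.214
c) P(fail to reject H₀ | H₀ true) = 1 - α = 0.99

Answer: a) 0.01, b) 0.214, c) 0.99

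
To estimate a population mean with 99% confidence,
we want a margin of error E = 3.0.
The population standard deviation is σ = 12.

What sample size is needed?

z_0.005 = 2.576
n = (z×σ/E)² = (2.576×12/3.0)²
n = 106.1724
Round up: n = 107

Answer: n = 107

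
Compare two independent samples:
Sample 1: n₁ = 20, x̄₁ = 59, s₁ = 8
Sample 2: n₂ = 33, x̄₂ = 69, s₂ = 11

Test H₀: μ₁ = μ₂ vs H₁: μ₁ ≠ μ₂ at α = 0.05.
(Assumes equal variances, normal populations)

Answer: t = -3.5331, reject H₀

Derivation:
Pooled variance: s²_p = [19×8² + 32×11²]/(51) = 99.7647
s_p = 9.9882
SE = s_p×√(1/n₁ + 1/n₂) = 9.9882×√(1/20 + 1/33) = 2.8304
t = (x̄₁ - x̄₂)/SE = (59 - 69)/2.8304 = -3.5331
df = 51, t-critical = ±2.008
Decision: reject H₀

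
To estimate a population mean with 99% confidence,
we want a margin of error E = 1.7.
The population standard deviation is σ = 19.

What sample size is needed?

z_0.005 = 2.576
n = (z×σ/E)² = (2.576×19/1.7)²
n = 828.8980
Round up: n = 829

Answer: n = 829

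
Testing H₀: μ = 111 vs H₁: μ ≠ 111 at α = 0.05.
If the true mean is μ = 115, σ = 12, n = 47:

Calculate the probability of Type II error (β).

SE = σ/√n = 12/√47 = 1.7504
Critical values: μ₀ ± z_0.025×SE = 111 ± 1.960×1.7504
Acceptance region: (107.5692, 114.4308)
Under H₁ (μ = 115): z_high = (114.4308 - 115)/1.7504 = -0.3252, z_low = (107.5692 - 115)/1.7504 = -4.2452
β = P(not reject | H₁) = Φ(-0.3252) - Φ(-4.2452) ≈ 0.3725

Answer: β ≈ 0.3725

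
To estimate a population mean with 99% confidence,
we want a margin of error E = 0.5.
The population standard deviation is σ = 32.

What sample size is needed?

z_0.005 = 2.576
n = (z×σ/E)² = (2.576×32/0.5)²
n = 27180.1385
Round up: n = 27181

Answer: n = 27181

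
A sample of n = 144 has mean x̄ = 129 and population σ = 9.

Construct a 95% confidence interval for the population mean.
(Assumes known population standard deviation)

Answer: (127.5300, 130.4700)

Derivation:
Confidence level: 95%, α = 0.05
z_0.025 = 1.960
SE = σ/√n = 9/√144 = 0.7500
Margin of error = 1.960 × 0.7500 = 1.4700
CI: x̄ ± margin = 129 ± 1.4700
CI: (127.5300, 130.4700)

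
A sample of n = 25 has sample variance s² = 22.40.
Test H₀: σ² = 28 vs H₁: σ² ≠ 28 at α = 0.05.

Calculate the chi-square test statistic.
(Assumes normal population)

df = n - 1 = 24
χ² = (n-1)s²/σ₀² = 24×22.40/28 = 19.2000
Critical values: χ²_{0.975,24} = 12.401, χ²_{0.025,24} = 39.364
Rejection region: χ² < 12.401 or χ² > 39.364
Decision: fail to reject H₀

Answer: χ² = 19.2000, fail to reject H₀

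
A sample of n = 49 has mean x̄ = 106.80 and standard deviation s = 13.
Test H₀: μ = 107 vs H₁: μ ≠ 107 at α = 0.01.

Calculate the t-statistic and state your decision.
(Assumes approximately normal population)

Answer: t = -0.1077, fail to reject H₀

Derivation:
df = n - 1 = 48
SE = s/√n = 13/√49 = 1.8571
t = (x̄ - μ₀)/SE = (106.80 - 107)/1.8571 = -0.1077
Critical value: t_{0.005,48} = ±2.682
p-value ≈ 0.9147
Decision: fail to reject H₀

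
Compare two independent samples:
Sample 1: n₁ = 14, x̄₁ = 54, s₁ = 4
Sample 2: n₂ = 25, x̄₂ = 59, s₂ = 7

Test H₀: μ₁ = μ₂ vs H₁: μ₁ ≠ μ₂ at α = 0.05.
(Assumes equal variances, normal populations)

Pooled variance: s²_p = [13×4² + 24×7²]/(37) = 37.4054
s_p = 6.1160
SE = s_p×√(1/n₁ + 1/n₂) = 6.1160×√(1/14 + 1/25) = 2.0416
t = (x̄₁ - x̄₂)/SE = (54 - 59)/2.0416 = -2.4491
df = 37, t-critical = ±2.026
Decision: reject H₀

Answer: t = -2.4491, reject H₀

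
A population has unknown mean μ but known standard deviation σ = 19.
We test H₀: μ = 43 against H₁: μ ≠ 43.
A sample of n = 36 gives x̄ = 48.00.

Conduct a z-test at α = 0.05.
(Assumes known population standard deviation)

Standard error: SE = σ/√n = 19/√36 = 3.1667
z-statistic: z = (x̄ - μ₀)/SE = (48.00 - 43)/3.1667 = 1.5789
Critical value: ±1.960
p-value = 0.1144
Decision: fail to reject H₀

Answer: z = 1.5789, fail to reject H₀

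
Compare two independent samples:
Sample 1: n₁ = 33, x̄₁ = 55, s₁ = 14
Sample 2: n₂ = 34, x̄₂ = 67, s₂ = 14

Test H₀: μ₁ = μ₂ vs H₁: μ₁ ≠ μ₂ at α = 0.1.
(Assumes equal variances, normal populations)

Answer: t = -3.5076, reject H₀

Derivation:
Pooled variance: s²_p = [32×14² + 33×14²]/(65) = 196.0000
s_p = 14.0000
SE = s_p×√(1/n₁ + 1/n₂) = 14.0000×√(1/33 + 1/34) = 3.4211
t = (x̄₁ - x̄₂)/SE = (55 - 67)/3.4211 = -3.5076
df = 65, t-critical = ±1.669
Decision: reject H₀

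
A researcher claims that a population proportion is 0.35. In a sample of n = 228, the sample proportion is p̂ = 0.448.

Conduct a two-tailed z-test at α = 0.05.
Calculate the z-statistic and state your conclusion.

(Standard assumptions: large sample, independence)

Answer: z = 3.1024, reject H₀

Derivation:
H₀: p = 0.35, H₁: p ≠ 0.35
Standard error: SE = √(p₀(1-p₀)/n) = √(0.35×0.65/228) = 0.031588
z-statistic: z = (p̂ - p₀)/SE = (0.448 - 0.35)/0.031588 = 3.1024
Critical value: z_0.025 = ±1.960
p-value = 0.0019
Decision: reject H₀ at α = 0.05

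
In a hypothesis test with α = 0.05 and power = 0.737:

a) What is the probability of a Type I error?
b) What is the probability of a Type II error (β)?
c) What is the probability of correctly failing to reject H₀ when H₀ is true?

Answer: a) 0.05, b) 0.263, c) 0.95

Derivation:
a) Type I error probability = α = 0.05
b) Power = P(reject H₀ | H₁ true) = 1 - β = 0.737, so Type II error probability = β = 1 - Power = 0.263
c) P(fail to reject H₀ | H₀ true) = 1 - α = 0.95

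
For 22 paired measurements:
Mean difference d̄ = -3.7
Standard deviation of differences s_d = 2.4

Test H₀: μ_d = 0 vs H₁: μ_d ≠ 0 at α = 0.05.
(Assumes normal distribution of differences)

df = n - 1 = 21
SE = s_d/√n = 2.4/√22 = 0.5117
t = d̄/SE = -3.7/0.5117 = -7.2308
Critical value: t_{0.025,21} = ±2.080
p-value < 0.0001
Decision: reject H₀

Answer: t = -7.2308, reject H₀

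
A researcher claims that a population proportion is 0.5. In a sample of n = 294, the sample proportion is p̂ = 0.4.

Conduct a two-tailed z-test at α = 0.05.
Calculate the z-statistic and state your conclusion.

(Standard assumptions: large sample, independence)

Answer: z = -3.4292, reject H₀

Derivation:
H₀: p = 0.5, H₁: p ≠ 0.5
Standard error: SE = √(p₀(1-p₀)/n) = √(0.5×0.5/294) = 0.029161
z-statistic: z = (p̂ - p₀)/SE = (0.4 - 0.5)/0.029161 = -3.4292
Critical value: z_0.025 = ±1.960
p-value = 0.0006
Decision: reject H₀ at α = 0.05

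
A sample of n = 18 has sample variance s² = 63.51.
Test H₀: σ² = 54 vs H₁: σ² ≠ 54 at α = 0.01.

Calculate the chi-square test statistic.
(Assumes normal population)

Answer: χ² = 19.9939, fail to reject H₀

Derivation:
df = n - 1 = 17
χ² = (n-1)s²/σ₀² = 17×63.51/54 = 19.9939
Critical values: χ²_{0.995,17} = 5.697, χ²_{0.005,17} = 35.718
Rejection region: χ² < 5.697 or χ² > 35.718
Decision: fail to reject H₀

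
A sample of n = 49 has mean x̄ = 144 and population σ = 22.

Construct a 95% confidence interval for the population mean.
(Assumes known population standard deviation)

Confidence level: 95%, α = 0.05
z_0.025 = 1.960
SE = σ/√n = 22/√49 = 3.1429
Margin of error = 1.960 × 3.1429 = 6.1601
CI: x̄ ± margin = 144 ± 6.1601
CI: (137.8399, 150.1601)

Answer: (137.8399, 150.1601)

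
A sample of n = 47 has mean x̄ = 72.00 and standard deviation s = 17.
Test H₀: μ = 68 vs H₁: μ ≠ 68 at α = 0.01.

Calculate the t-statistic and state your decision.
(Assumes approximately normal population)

df = n - 1 = 46
SE = s/√n = 17/√47 = 2.4797
t = (x̄ - μ₀)/SE = (72.00 - 68)/2.4797 = 1.6131
Critical value: t_{0.005,46} = ±2.687
p-value ≈ 0.1136
Decision: fail to reject H₀

Answer: t = 1.6131, fail to reject H₀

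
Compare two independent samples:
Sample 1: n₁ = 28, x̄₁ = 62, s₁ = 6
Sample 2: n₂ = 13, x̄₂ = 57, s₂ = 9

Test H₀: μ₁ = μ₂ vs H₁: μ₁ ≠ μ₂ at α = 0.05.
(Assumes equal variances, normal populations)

Answer: t = 2.1101, reject H₀

Derivation:
Pooled variance: s²_p = [27×6² + 12×9²]/(39) = 49.8462
s_p = 7.0602
SE = s_p×√(1/n₁ + 1/n₂) = 7.0602×√(1/28 + 1/13) = 2.3695
t = (x̄₁ - x̄₂)/SE = (62 - 57)/2.3695 = 2.1101
df = 39, t-critical = ±2.023
Decision: reject H₀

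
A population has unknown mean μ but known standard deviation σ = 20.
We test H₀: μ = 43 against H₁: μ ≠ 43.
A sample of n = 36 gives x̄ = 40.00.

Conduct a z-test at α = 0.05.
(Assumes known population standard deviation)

Standard error: SE = σ/√n = 20/√36 = 3.3333
z-statistic: z = (x̄ - μ₀)/SE = (40.00 - 43)/3.3333 = -0.9000
Critical value: ±1.960
p-value = 0.3681
Decision: fail to reject H₀

Answer: z = -0.9000, fail to reject H₀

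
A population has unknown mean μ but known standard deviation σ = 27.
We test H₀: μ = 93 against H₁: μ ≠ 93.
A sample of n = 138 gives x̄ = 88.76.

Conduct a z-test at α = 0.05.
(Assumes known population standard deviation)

Standard error: SE = σ/√n = 27/√138 = 2.2984
z-statistic: z = (x̄ - μ₀)/SE = (88.76 - 93)/2.2984 = -1.8448
Critical value: ±1.960
p-value = 0.0651
Decision: fail to reject H₀

Answer: z = -1.8448, fail to reject H₀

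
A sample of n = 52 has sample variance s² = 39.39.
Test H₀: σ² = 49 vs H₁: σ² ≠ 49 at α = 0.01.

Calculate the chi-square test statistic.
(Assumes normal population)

df = n - 1 = 51
χ² = (n-1)s²/σ₀² = 51×39.39/49 = 40.9978
Critical values: χ²_{0.995,51} = 28.735, χ²_{0.005,51} = 80.747
Rejection region: χ² < 28.735 or χ² > 80.747
Decision: fail to reject H₀

Answer: χ² = 40.9978, fail to reject H₀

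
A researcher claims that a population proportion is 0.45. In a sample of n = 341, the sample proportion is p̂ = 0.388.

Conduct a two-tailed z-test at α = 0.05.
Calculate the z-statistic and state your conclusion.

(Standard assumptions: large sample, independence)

Answer: z = -2.3013, reject H₀

Derivation:
H₀: p = 0.45, H₁: p ≠ 0.45
Standard error: SE = √(p₀(1-p₀)/n) = √(0.45×0.55/341) = 0.026941
z-statistic: z = (p̂ - p₀)/SE = (0.388 - 0.45)/0.026941 = -2.3013
Critical value: z_0.025 = ±1.960
p-value = 0.0214
Decision: reject H₀ at α = 0.05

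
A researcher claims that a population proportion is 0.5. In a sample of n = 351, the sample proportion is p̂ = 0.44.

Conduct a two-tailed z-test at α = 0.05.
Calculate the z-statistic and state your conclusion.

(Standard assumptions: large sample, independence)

H₀: p = 0.5, H₁: p ≠ 0.5
Standard error: SE = √(p₀(1-p₀)/n) = √(0.5×0.5/351) = 0.026688
z-statistic: z = (p̂ - p₀)/SE = (0.44 - 0.5)/0.026688 = -2.2482
Critical value: z_0.025 = ±1.960
p-value = 0.0246
Decision: reject H₀ at α = 0.05

Answer: z = -2.2482, reject H₀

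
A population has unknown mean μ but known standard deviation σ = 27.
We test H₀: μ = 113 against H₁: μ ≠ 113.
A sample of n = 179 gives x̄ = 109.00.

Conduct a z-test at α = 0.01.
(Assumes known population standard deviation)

Answer: z = -1.9821, fail to reject H₀

Derivation:
Standard error: SE = σ/√n = 27/√179 = 2.0181
z-statistic: z = (x̄ - μ₀)/SE = (109.00 - 113)/2.0181 = -1.9821
Critical value: ±2.576
p-value = 0.0475
Decision: fail to reject H₀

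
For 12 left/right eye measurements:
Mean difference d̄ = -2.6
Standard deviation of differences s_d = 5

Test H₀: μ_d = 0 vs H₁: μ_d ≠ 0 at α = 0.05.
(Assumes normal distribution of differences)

Answer: t = -1.8013, fail to reject H₀

Derivation:
df = n - 1 = 11
SE = s_d/√n = 5/√12 = 1.4434
t = d̄/SE = -2.6/1.4434 = -1.8013
Critical value: t_{0.025,11} = ±2.201
p-value ≈ 0.0991
Decision: fail to reject H₀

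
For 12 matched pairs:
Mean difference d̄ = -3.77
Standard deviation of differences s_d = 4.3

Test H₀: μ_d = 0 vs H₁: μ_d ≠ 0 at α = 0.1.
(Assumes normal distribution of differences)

df = n - 1 = 11
SE = s_d/√n = 4.3/√12 = 1.2413
t = d̄/SE = -3.77/1.2413 = -3.0371
Critical value: t_{0.05,11} = ±1.796
p-value ≈ 0.0113
Decision: reject H₀

Answer: t = -3.0371, reject H₀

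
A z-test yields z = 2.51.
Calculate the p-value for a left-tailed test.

For z = 2.51:
p = P(Z < 2.51) = Φ(2.51) = 0.9940

Answer: p-value ≈ 0.9940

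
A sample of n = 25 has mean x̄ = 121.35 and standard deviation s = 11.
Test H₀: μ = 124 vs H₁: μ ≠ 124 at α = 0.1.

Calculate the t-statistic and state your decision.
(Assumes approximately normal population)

Answer: t = -1.2045, fail to reject H₀

Derivation:
df = n - 1 = 24
SE = s/√n = 11/√25 = 2.2000
t = (x̄ - μ₀)/SE = (121.35 - 124)/2.2000 = -1.2045
Critical value: t_{0.05,24} = ±1.711
p-value ≈ 0.2401
Decision: fail to reject H₀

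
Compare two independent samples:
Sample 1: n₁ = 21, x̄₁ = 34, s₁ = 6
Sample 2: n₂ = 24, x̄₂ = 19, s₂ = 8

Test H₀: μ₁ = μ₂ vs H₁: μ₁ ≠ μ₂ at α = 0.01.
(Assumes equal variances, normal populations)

Answer: t = 7.0310, reject H₀

Derivation:
Pooled variance: s²_p = [20×6² + 23×8²]/(43) = 50.9767
s_p = 7.1398
SE = s_p×√(1/n₁ + 1/n₂) = 7.1398×√(1/21 + 1/24) = 2.1334
t = (x̄₁ - x̄₂)/SE = (34 - 19)/2.1334 = 7.0310
df = 43, t-critical = ±2.695
Decision: reject H₀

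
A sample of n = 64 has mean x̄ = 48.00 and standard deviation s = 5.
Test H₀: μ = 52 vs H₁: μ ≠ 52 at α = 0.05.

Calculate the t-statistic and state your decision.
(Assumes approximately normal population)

df = n - 1 = 63
SE = s/√n = 5/√64 = 0.6250
t = (x̄ - μ₀)/SE = (48.00 - 52)/0.6250 = -6.4000
Critical value: t_{0.025,63} = ±1.998
p-value < 0.0001
Decision: reject H₀

Answer: t = -6.4000, reject H₀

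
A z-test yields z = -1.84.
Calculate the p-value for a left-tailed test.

For z = -1.84:
p = P(Z < -1.84) = Φ(-1.84) = 0.0329

Answer: p-value ≈ 0.0329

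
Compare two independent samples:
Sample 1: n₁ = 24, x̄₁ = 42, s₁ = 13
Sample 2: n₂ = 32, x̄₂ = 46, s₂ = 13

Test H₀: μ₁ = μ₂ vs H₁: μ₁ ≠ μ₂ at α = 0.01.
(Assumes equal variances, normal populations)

Answer: t = -1.1395, fail to reject H₀

Derivation:
Pooled variance: s²_p = [23×13² + 31×13²]/(54) = 169.0000
s_p = 13.0000
SE = s_p×√(1/n₁ + 1/n₂) = 13.0000×√(1/24 + 1/32) = 3.5104
t = (x̄₁ - x̄₂)/SE = (42 - 46)/3.5104 = -1.1395
df = 54, t-critical = ±2.670
Decision: fail to reject H₀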